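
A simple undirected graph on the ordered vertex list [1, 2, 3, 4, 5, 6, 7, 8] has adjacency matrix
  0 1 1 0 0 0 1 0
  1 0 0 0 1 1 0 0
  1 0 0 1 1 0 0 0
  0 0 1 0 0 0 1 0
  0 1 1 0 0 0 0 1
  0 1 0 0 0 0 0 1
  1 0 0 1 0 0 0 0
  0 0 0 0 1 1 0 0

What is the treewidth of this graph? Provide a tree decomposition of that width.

Treewidth 2.
Bags: B1 = {5, 6, 8}  B2 = {2, 5, 6}  B3 = {2, 3, 5}  B4 = {1, 2, 3}  B5 = {1, 3, 4}  B6 = {1, 4, 7}
Tree: B1–B2, B2–B3, B3–B4, B4–B5, B5–B6

Every bag has size at most 3, so the width is 3 − 1 = 2 and tw(G) ≤ 2. For the lower bound, G contains the cycle 8–6–2–5–8, so G is not a forest; only forests have treewidth ≤ 1, hence tw(G) ≥ 2. Combining the bounds, tw(G) = 2.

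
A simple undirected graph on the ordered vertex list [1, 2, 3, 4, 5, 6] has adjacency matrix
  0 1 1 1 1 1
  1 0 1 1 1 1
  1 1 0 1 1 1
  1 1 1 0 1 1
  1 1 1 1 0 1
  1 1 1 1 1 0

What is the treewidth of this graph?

5

A width-5 tree decomposition is:
Bags: B1 = {1, 2, 3, 4, 5, 6}
Tree: (single bag)
With just one bag of size 6, the width is 6 − 1 = 5, so tw(G) ≤ 5. Conversely, {1, 2, 3, 4, 5, 6} is a clique of size 6, and the vertices of any clique must share a bag in every tree decomposition; so some bag has ≥ 6 vertices and tw(G) ≥ 5. Hence tw(G) = 5 exactly.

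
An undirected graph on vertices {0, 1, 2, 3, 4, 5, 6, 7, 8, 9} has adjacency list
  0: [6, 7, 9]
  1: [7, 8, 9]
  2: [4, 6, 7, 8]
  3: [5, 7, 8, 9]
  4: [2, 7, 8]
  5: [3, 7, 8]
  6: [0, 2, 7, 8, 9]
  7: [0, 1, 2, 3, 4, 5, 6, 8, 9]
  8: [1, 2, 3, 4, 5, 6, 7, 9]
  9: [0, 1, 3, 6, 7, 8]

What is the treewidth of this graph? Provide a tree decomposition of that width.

Each bag holds 4 vertices, so the decomposition has width 3, which upper-bounds the treewidth. For the lower bound, the 4 vertices {0, 6, 7, 9} are pairwise adjacent, and any tree decomposition puts a clique entirely inside one bag — forcing width ≥ 3. Therefore the treewidth is 3.

Treewidth 3.
One optimal decomposition is:
Bags: B1 = {3, 7, 8, 9}  B2 = {3, 5, 7, 8}  B3 = {6, 7, 8, 9}  B4 = {1, 7, 8, 9}  B5 = {2, 6, 7, 8}  B6 = {0, 6, 7, 9}  B7 = {2, 4, 7, 8}
Tree: B1–B2, B1–B3, B3–B4, B3–B5, B3–B6, B5–B7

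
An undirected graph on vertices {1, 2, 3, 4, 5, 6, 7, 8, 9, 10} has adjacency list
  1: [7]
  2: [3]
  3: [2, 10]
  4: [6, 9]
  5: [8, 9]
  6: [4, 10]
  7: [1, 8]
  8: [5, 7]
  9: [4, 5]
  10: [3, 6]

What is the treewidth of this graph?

1

A width-1 tree decomposition is:
Bags: B1 = {1, 7}  B2 = {7, 8}  B3 = {5, 8}  B4 = {5, 9}  B5 = {4, 9}  B6 = {4, 6}  B7 = {6, 10}  B8 = {3, 10}  B9 = {2, 3}
Tree: B1–B2, B2–B3, B3–B4, B4–B5, B5–B6, B6–B7, B7–B8, B8–B9
Every bag has size at most 2, so the width is 2 − 1 = 1 and tw(G) ≤ 1. G has an edge, so its treewidth is at least 1. The upper and lower bounds meet at 1, so that is the treewidth.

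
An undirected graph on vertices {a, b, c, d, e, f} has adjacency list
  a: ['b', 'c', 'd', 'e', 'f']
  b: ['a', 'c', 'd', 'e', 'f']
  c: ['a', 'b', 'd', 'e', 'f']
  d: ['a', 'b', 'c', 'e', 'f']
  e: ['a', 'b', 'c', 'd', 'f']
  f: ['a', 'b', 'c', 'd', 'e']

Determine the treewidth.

A width-5 tree decomposition is:
Bags: B1 = {a, b, c, d, e, f}
Tree: (single bag)
A single bag containing all 6 vertices is trivially a valid decomposition of width 5. On the other hand G contains the 6-clique {a, b, c, d, e, f}. A clique must lie in a single bag of any decomposition, so no decomposition can have width below 5. Combining the bounds, tw(G) = 5.

5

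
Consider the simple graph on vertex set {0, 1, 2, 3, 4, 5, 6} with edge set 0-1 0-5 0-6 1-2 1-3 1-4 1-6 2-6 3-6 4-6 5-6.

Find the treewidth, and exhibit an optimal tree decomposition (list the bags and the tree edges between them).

Each bag holds 3 vertices, so the decomposition has width 2, which upper-bounds the treewidth. Conversely, {0, 1, 6} is a clique of size 3, and the vertices of any clique must share a bag in every tree decomposition; so some bag has ≥ 3 vertices and tw(G) ≥ 2. Hence tw(G) = 2 exactly.

Treewidth 2.
One such decomposition:
Bags: B1 = {1, 3, 6}  B2 = {0, 1, 6}  B3 = {1, 2, 6}  B4 = {1, 4, 6}  B5 = {0, 5, 6}
Tree: B1–B2, B2–B3, B3–B4, B2–B5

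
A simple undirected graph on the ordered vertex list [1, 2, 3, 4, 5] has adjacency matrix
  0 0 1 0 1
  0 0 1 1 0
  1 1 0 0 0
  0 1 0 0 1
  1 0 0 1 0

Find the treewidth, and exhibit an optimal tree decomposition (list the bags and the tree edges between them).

The largest bag has 3 vertices, giving width 2; this decomposition certifies tw(G) ≤ 2. The edges 4–2–3–1–5–4 form a cycle, so G is not a tree and its treewidth is at least 2. Combining the bounds, tw(G) = 2.

Treewidth 2.
One such decomposition:
Bags: B1 = {2, 3, 4}  B2 = {1, 3, 4}  B3 = {1, 4, 5}
Tree: B1–B2, B2–B3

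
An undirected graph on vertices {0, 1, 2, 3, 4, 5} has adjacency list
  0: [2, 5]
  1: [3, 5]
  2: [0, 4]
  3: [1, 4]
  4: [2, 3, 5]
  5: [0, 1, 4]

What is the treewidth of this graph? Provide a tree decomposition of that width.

The largest bag has 3 vertices, giving width 2; this decomposition certifies tw(G) ≤ 2. The edges 0–2–4–5–0 form a cycle, so G is not a tree and its treewidth is at least 2. Hence tw(G) = 2 exactly.

Treewidth 2.
One optimal decomposition is:
Bags: B1 = {0, 2, 5}  B2 = {2, 4, 5}  B3 = {1, 4, 5}  B4 = {1, 3, 4}
Tree: B1–B2, B2–B3, B3–B4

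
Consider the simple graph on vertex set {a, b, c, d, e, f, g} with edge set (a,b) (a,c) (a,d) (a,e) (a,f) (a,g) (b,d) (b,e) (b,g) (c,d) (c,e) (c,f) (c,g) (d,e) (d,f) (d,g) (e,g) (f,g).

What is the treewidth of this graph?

A width-4 tree decomposition is:
Bags: B1 = {a, c, d, e, g}  B2 = {a, b, d, e, g}  B3 = {a, c, d, f, g}
Tree: B1–B2, B1–B3
Each bag holds 5 vertices, so the decomposition has width 4, which upper-bounds the treewidth. Conversely, {a, c, d, e, g} is a clique of size 5, and the vertices of any clique must share a bag in every tree decomposition; so some bag has ≥ 5 vertices and tw(G) ≥ 4. The upper and lower bounds meet at 4, so that is the treewidth.

4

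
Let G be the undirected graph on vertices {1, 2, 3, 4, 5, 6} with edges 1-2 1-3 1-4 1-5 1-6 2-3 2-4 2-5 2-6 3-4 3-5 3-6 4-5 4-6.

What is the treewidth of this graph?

4

A width-4 tree decomposition is:
Bags: B1 = {1, 2, 3, 4, 5}  B2 = {1, 2, 3, 4, 6}
Tree: B1–B2
Every bag has size at most 5, so the width is 5 − 1 = 4 and tw(G) ≤ 4. Conversely, {1, 2, 3, 4, 5} is a clique of size 5, and the vertices of any clique must share a bag in every tree decomposition; so some bag has ≥ 5 vertices and tw(G) ≥ 4. The upper and lower bounds meet at 4, so that is the treewidth.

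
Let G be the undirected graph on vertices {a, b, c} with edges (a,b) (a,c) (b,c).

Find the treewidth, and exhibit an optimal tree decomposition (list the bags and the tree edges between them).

Treewidth 2.
One such decomposition:
Bags: B1 = {a, b, c}
Tree: (single bag)

With just one bag of size 3, the width is 3 − 1 = 2, so tw(G) ≤ 2. Conversely, {a, b, c} is a clique of size 3, and the vertices of any clique must share a bag in every tree decomposition; so some bag has ≥ 3 vertices and tw(G) ≥ 2. Combining the bounds, tw(G) = 2.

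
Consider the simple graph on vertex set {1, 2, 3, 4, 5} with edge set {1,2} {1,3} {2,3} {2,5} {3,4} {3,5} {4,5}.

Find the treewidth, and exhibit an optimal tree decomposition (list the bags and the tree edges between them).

Every bag has size at most 3, so the width is 3 − 1 = 2 and tw(G) ≤ 2. For the lower bound, the 3 vertices {1, 2, 3} are pairwise adjacent, and any tree decomposition puts a clique entirely inside one bag — forcing width ≥ 2. Combining the bounds, tw(G) = 2.

Treewidth 2.
Bags: B1 = {2, 3, 5}  B2 = {1, 2, 3}  B3 = {3, 4, 5}
Tree: B1–B2, B1–B3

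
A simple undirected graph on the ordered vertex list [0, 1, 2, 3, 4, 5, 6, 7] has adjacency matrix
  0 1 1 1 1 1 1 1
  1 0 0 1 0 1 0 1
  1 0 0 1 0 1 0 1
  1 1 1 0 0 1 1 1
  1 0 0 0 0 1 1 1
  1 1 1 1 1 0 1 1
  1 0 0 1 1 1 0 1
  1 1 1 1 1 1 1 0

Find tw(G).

4

A width-4 tree decomposition is:
Bags: B1 = {0, 4, 5, 6, 7}  B2 = {0, 3, 5, 6, 7}  B3 = {0, 1, 3, 5, 7}  B4 = {0, 2, 3, 5, 7}
Tree: B1–B2, B2–B3, B2–B4
Every bag has size at most 5, so the width is 5 − 1 = 4 and tw(G) ≤ 4. On the other hand G contains the 5-clique {0, 1, 3, 5, 7}. A clique must lie in a single bag of any decomposition, so no decomposition can have width below 4. Therefore the treewidth is 4.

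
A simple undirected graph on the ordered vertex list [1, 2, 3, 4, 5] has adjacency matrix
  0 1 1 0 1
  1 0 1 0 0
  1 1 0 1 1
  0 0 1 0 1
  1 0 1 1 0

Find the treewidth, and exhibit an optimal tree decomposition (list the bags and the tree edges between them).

The largest bag has 3 vertices, giving width 2; this decomposition certifies tw(G) ≤ 2. Conversely, {1, 2, 3} is a clique of size 3, and the vertices of any clique must share a bag in every tree decomposition; so some bag has ≥ 3 vertices and tw(G) ≥ 2. Combining the bounds, tw(G) = 2.

Treewidth 2.
One optimal decomposition is:
Bags: B1 = {1, 3, 5}  B2 = {3, 4, 5}  B3 = {1, 2, 3}
Tree: B1–B2, B1–B3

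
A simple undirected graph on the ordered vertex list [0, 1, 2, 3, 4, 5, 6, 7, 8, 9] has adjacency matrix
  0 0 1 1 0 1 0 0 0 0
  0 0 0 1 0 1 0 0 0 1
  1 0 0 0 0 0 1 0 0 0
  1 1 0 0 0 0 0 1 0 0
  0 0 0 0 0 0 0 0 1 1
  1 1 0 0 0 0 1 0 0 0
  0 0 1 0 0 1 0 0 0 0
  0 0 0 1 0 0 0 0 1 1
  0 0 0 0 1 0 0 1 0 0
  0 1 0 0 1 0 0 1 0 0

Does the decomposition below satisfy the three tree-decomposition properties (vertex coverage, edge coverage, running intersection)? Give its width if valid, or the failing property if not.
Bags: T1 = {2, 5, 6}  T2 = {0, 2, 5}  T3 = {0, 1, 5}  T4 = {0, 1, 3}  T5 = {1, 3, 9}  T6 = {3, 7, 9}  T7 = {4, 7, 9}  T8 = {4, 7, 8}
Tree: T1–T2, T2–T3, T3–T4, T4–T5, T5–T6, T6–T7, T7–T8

Yes; width 2.

Vertex coverage: the bags together contain {0, 1, 2, 3, 4, 5, 6, 7, 8, 9}, the full vertex set. Edge coverage: each edge of G has both endpoints in at least one bag. Running intersection: for every vertex, the bags containing it form a connected subtree. All three properties hold, so this is a valid tree decomposition of width max|bag| − 1 = 2, and hence tw(G) ≤ 2.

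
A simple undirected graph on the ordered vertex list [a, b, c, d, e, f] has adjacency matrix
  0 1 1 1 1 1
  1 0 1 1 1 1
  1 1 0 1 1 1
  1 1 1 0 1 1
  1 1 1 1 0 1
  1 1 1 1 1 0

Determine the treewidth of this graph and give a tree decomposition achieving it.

Treewidth 5.
One such decomposition:
Bags: B1 = {a, b, c, d, e, f}
Tree: (single bag)

A single bag containing all 6 vertices is trivially a valid decomposition of width 5. For the lower bound, the 6 vertices {a, b, c, d, e, f} are pairwise adjacent, and any tree decomposition puts a clique entirely inside one bag — forcing width ≥ 5. Hence tw(G) = 5 exactly.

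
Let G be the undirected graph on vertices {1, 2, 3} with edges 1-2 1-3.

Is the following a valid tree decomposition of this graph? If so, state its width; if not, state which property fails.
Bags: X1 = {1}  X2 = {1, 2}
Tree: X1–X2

No — vertex 3 appears in no bag.

A tree decomposition must satisfy three properties: every vertex lies in some bag; for every edge, both endpoints lie together in some bag; and for every vertex, the bags containing it form a connected subtree. Here vertex 3 appears in no bag, so the decomposition is invalid.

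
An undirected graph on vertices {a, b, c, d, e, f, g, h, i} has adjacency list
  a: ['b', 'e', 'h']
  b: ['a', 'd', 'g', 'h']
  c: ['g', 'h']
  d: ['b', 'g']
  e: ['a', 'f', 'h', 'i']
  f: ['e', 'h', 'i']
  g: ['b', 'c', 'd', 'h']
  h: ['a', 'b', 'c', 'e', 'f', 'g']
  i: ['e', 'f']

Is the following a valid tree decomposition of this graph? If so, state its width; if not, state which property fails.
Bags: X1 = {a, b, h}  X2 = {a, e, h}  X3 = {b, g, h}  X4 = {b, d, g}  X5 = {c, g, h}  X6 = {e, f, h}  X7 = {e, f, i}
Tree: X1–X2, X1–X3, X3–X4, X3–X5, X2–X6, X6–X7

Yes; width 2.

Vertex coverage: the bags together contain {a, b, c, d, e, f, g, h, i}, the full vertex set. Edge coverage: each edge of G has both endpoints in at least one bag. Running intersection: for every vertex, the bags containing it form a connected subtree. All three properties hold, so this is a valid tree decomposition of width max|bag| − 1 = 2, and hence tw(G) ≤ 2.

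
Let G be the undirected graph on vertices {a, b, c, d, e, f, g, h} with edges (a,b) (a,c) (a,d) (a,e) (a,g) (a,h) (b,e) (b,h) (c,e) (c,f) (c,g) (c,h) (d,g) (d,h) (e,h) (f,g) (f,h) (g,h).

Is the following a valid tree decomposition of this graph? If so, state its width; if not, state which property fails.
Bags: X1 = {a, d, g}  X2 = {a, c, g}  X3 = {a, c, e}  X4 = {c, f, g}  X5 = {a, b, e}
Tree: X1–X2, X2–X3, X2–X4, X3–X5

No — vertex h appears in no bag.

A tree decomposition must satisfy three properties: every vertex lies in some bag; for every edge, both endpoints lie together in some bag; and for every vertex, the bags containing it form a connected subtree. Here vertex h appears in no bag, so the decomposition is invalid.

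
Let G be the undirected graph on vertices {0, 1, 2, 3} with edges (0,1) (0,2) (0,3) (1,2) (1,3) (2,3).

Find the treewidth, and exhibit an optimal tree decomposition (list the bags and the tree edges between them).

A single bag containing all 4 vertices is trivially a valid decomposition of width 3. Conversely, {0, 1, 2, 3} is a clique of size 4, and the vertices of any clique must share a bag in every tree decomposition; so some bag has ≥ 4 vertices and tw(G) ≥ 3. Combining the bounds, tw(G) = 3.

Treewidth 3.
Bags: B1 = {0, 1, 2, 3}
Tree: (single bag)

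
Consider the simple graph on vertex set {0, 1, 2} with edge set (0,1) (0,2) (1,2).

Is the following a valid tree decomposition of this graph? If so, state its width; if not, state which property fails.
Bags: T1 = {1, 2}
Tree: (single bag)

No — vertex 0 appears in no bag.

A tree decomposition must satisfy three properties: every vertex lies in some bag; for every edge, both endpoints lie together in some bag; and for every vertex, the bags containing it form a connected subtree. Here vertex 0 appears in no bag, so the decomposition is invalid.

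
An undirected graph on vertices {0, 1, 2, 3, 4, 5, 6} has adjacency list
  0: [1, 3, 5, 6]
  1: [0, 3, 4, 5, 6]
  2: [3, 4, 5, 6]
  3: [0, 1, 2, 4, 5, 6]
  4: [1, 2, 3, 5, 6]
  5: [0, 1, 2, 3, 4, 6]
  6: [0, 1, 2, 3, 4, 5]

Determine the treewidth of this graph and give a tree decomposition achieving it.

The largest bag has 5 vertices, giving width 4; this decomposition certifies tw(G) ≤ 4. On the other hand G contains the 5-clique {0, 1, 3, 5, 6}. A clique must lie in a single bag of any decomposition, so no decomposition can have width below 4. Therefore the treewidth is 4.

Treewidth 4.
Bags: B1 = {1, 3, 4, 5, 6}  B2 = {2, 3, 4, 5, 6}  B3 = {0, 1, 3, 5, 6}
Tree: B1–B2, B1–B3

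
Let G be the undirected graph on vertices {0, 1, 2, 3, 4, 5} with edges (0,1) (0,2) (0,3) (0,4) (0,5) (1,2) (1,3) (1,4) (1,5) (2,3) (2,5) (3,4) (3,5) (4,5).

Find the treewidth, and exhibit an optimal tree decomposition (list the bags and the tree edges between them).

The largest bag has 5 vertices, giving width 4; this decomposition certifies tw(G) ≤ 4. For the lower bound, the 5 vertices {0, 1, 2, 3, 5} are pairwise adjacent, and any tree decomposition puts a clique entirely inside one bag — forcing width ≥ 4. The upper and lower bounds meet at 4, so that is the treewidth.

Treewidth 4.
Bags: B1 = {0, 1, 3, 4, 5}  B2 = {0, 1, 2, 3, 5}
Tree: B1–B2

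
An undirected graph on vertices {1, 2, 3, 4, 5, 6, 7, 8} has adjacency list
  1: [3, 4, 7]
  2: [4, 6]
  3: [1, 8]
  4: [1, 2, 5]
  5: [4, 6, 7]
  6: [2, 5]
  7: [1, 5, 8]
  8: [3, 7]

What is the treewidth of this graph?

2

A width-2 tree decomposition is:
Bags: B1 = {3, 7, 8}  B2 = {1, 3, 7}  B3 = {1, 5, 7}  B4 = {1, 4, 5}  B5 = {4, 5, 6}  B6 = {2, 4, 6}
Tree: B1–B2, B2–B3, B3–B4, B4–B5, B5–B6
Every bag has size at most 3, so the width is 3 − 1 = 2 and tw(G) ≤ 2. For the lower bound, G contains the cycle 8–3–1–7–8, so G is not a forest; only forests have treewidth ≤ 1, hence tw(G) ≥ 2. Therefore the treewidth is 2.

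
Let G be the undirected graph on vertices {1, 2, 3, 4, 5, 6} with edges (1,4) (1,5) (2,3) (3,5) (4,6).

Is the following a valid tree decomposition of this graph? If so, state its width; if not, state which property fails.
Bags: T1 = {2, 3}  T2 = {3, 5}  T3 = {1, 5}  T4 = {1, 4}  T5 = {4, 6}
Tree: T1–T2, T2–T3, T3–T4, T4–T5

Every vertex of G appears in some bag (union = {1, 2, 3, 4, 5, 6}); every edge is covered by a bag; and for each vertex v the set of bags containing v is connected in the bag tree. The decomposition is therefore valid. The largest bag has 2 vertices, so the width is 1.

Yes; width 1.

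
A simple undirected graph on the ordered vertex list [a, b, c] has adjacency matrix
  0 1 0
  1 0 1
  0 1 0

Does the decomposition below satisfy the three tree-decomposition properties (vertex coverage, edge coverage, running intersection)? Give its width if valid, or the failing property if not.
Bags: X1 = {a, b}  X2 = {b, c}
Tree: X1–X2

Vertex coverage: the bags together contain {a, b, c}, the full vertex set. Edge coverage: each edge of G has both endpoints in at least one bag. Running intersection: for every vertex, the bags containing it form a connected subtree. All three properties hold, so this is a valid tree decomposition of width max|bag| − 1 = 1, and hence tw(G) ≤ 1.

Yes; width 1.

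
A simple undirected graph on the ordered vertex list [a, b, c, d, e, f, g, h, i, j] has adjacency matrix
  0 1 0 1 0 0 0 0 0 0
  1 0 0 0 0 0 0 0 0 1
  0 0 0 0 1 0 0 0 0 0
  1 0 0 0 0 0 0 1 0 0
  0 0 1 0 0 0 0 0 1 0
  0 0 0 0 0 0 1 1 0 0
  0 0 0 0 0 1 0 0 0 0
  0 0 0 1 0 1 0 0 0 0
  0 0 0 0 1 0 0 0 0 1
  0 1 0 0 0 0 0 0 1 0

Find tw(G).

1

A width-1 tree decomposition is:
Bags: B1 = {f, g}  B2 = {f, h}  B3 = {d, h}  B4 = {a, d}  B5 = {a, b}  B6 = {b, j}  B7 = {i, j}  B8 = {e, i}  B9 = {c, e}
Tree: B1–B2, B2–B3, B3–B4, B4–B5, B5–B6, B6–B7, B7–B8, B8–B9
Every bag has size at most 2, so the width is 2 − 1 = 1 and tw(G) ≤ 1. G has an edge, so its treewidth is at least 1. Therefore the treewidth is 1.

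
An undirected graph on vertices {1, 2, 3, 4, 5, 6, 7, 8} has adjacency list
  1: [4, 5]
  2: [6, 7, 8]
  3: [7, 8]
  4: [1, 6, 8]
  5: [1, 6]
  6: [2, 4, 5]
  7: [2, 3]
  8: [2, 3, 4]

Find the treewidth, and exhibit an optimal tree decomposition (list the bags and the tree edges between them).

Each bag holds 3 vertices, so the decomposition has width 2, which upper-bounds the treewidth. The edges 7–3–8–2–7 form a cycle, so G is not a tree and its treewidth is at least 2. Therefore the treewidth is 2.

Treewidth 2.
One optimal decomposition is:
Bags: B1 = {2, 3, 7}  B2 = {2, 3, 8}  B3 = {2, 6, 8}  B4 = {4, 6, 8}  B5 = {4, 5, 6}  B6 = {1, 4, 5}
Tree: B1–B2, B2–B3, B3–B4, B4–B5, B5–B6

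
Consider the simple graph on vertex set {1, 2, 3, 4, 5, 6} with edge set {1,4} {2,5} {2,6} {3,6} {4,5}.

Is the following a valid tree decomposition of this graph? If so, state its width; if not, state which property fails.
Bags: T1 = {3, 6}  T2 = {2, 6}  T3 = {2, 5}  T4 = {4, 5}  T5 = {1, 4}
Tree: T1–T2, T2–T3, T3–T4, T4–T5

Checking the three conditions: (i) the bags cover all of {1, 2, 3, 4, 5, 6}; (ii) for each edge, some bag contains both endpoints; (iii) the bags containing any fixed vertex form a subtree. All hold, so the decomposition is valid with width 2 − 1 = 1.

Yes; width 1.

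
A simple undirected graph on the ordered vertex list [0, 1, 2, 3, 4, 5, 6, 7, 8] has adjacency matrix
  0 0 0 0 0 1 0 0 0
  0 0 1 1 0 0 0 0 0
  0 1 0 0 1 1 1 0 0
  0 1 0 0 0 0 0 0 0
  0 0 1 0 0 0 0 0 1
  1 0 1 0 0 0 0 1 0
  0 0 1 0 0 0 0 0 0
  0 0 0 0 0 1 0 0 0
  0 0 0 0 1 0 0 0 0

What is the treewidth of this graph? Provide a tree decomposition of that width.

Treewidth 1.
One optimal decomposition is:
Bags: B1 = {2, 6}  B2 = {2, 5}  B3 = {2, 4}  B4 = {5, 7}  B5 = {4, 8}  B6 = {0, 5}  B7 = {1, 2}  B8 = {1, 3}
Tree: B1–B2, B2–B3, B2–B4, B3–B5, B4–B6, B2–B7, B7–B8

Each bag holds 2 vertices, so the decomposition has width 1, which upper-bounds the treewidth. G has an edge, so its treewidth is at least 1. Hence tw(G) = 1 exactly.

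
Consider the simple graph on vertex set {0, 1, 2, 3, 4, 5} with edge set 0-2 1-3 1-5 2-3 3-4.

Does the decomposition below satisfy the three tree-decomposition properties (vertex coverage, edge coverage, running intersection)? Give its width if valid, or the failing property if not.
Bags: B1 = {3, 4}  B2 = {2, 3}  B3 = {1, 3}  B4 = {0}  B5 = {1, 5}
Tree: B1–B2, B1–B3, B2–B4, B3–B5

A tree decomposition must satisfy three properties: every vertex lies in some bag; for every edge, both endpoints lie together in some bag; and for every vertex, the bags containing it form a connected subtree. Here edge (2,0) lies in no bag, so the decomposition is invalid.

No — edge (2,0) lies in no bag.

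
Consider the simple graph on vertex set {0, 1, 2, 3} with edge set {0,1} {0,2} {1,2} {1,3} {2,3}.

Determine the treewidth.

2

A width-2 tree decomposition is:
Bags: B1 = {1, 2, 3}  B2 = {0, 1, 2}
Tree: B1–B2
Every bag has size at most 3, so the width is 3 − 1 = 2 and tw(G) ≤ 2. Conversely, {0, 1, 2} is a clique of size 3, and the vertices of any clique must share a bag in every tree decomposition; so some bag has ≥ 3 vertices and tw(G) ≥ 2. Hence tw(G) = 2 exactly.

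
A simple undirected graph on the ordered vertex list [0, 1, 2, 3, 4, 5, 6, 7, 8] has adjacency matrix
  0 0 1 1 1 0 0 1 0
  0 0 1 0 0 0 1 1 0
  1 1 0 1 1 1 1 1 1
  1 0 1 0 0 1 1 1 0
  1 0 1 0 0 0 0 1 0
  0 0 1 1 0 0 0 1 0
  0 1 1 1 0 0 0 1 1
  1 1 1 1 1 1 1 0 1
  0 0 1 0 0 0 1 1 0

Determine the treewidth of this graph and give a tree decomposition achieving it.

Treewidth 3.
One such decomposition:
Bags: B1 = {2, 3, 5, 7}  B2 = {2, 3, 6, 7}  B3 = {0, 2, 3, 7}  B4 = {0, 2, 4, 7}  B5 = {2, 6, 7, 8}  B6 = {1, 2, 6, 7}
Tree: B1–B2, B2–B3, B3–B4, B2–B5, B2–B6

Every bag has size at most 4, so the width is 4 − 1 = 3 and tw(G) ≤ 3. On the other hand G contains the 4-clique {2, 6, 7, 8}. A clique must lie in a single bag of any decomposition, so no decomposition can have width below 3. Combining the bounds, tw(G) = 3.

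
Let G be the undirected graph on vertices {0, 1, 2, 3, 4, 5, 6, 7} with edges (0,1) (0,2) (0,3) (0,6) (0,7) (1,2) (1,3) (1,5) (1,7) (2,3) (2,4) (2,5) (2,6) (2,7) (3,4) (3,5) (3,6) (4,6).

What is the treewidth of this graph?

A width-3 tree decomposition is:
Bags: B1 = {0, 1, 2, 7}  B2 = {0, 1, 2, 3}  B3 = {0, 2, 3, 6}  B4 = {2, 3, 4, 6}  B5 = {1, 2, 3, 5}
Tree: B1–B2, B2–B3, B3–B4, B2–B5
The largest bag has 4 vertices, giving width 3; this decomposition certifies tw(G) ≤ 3. Conversely, {0, 1, 2, 3} is a clique of size 4, and the vertices of any clique must share a bag in every tree decomposition; so some bag has ≥ 4 vertices and tw(G) ≥ 3. Combining the bounds, tw(G) = 3.

3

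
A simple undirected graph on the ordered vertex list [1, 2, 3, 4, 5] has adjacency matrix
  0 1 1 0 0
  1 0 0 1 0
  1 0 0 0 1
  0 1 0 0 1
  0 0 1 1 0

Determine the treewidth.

A width-2 tree decomposition is:
Bags: B1 = {1, 2, 3}  B2 = {2, 3, 5}  B3 = {2, 4, 5}
Tree: B1–B2, B2–B3
Every bag has size at most 3, so the width is 3 − 1 = 2 and tw(G) ≤ 2. For the lower bound, G contains the cycle 2–1–3–5–4–2, so G is not a forest; only forests have treewidth ≤ 1, hence tw(G) ≥ 2. Therefore the treewidth is 2.

2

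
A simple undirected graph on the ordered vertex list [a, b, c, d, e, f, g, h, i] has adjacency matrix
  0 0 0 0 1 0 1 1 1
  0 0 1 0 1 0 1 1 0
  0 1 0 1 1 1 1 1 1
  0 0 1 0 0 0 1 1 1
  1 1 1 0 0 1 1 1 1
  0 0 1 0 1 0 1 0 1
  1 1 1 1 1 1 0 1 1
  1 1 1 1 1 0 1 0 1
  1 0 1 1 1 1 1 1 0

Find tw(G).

A width-4 tree decomposition is:
Bags: B1 = {c, e, g, h, i}  B2 = {a, e, g, h, i}  B3 = {b, c, e, g, h}  B4 = {c, d, g, h, i}  B5 = {c, e, f, g, i}
Tree: B1–B2, B1–B3, B1–B4, B1–B5
The largest bag has 5 vertices, giving width 4; this decomposition certifies tw(G) ≤ 4. On the other hand G contains the 5-clique {b, c, e, g, h}. A clique must lie in a single bag of any decomposition, so no decomposition can have width below 4. The upper and lower bounds meet at 4, so that is the treewidth.

4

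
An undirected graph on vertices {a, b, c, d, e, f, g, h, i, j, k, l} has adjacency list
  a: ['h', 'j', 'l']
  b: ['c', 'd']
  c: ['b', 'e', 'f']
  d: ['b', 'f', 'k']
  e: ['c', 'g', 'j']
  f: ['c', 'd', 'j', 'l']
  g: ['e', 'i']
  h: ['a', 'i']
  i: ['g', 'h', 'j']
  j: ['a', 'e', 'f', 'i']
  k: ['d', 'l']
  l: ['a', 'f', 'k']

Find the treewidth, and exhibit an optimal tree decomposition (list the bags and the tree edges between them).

Treewidth 3.
Bags: B1 = {e, g, h, i}  B2 = {e, h, i, j}  B3 = {a, e, h, j}  B4 = {a, c, e, j}  B5 = {a, c, f, j}  B6 = {a, c, f, l}  B7 = {b, c, f, l}  B8 = {b, d, f, l}  B9 = {b, d, k, l}
Tree: B1–B2, B2–B3, B3–B4, B4–B5, B5–B6, B6–B7, B7–B8, B8–B9

Each bag holds 4 vertices, so the decomposition has width 3, which upper-bounds the treewidth. For the lower bound: the 4 vertex sets {g,h,i}, {e}, {j}, {a,c,f,l} are disjoint, each induces a connected subgraph, and every pair is joined by at least one edge of G. Contracting each set to a single vertex therefore yields K_{4} as a minor, and since treewidth is minor-monotone, tw(G) ≥ tw(K_{4}) = 3. Hence tw(G) = 3 exactly.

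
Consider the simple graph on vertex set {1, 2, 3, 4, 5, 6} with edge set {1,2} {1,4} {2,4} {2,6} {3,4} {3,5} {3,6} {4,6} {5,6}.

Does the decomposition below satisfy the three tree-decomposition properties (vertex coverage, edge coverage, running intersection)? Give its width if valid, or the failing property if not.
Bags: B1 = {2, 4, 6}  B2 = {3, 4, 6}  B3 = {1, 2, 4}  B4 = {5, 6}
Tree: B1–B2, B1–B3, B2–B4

A tree decomposition must satisfy three properties: every vertex lies in some bag; for every edge, both endpoints lie together in some bag; and for every vertex, the bags containing it form a connected subtree. Here edge (3,5) lies in no bag, so the decomposition is invalid.

No — edge (3,5) lies in no bag.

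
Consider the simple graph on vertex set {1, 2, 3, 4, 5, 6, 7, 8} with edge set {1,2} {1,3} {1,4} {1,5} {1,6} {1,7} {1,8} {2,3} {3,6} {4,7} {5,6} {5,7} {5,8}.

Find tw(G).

A width-2 tree decomposition is:
Bags: B1 = {1, 4, 7}  B2 = {1, 5, 7}  B3 = {1, 5, 6}  B4 = {1, 3, 6}  B5 = {1, 2, 3}  B6 = {1, 5, 8}
Tree: B1–B2, B2–B3, B3–B4, B4–B5, B3–B6
Each bag holds 3 vertices, so the decomposition has width 2, which upper-bounds the treewidth. Conversely, {1, 2, 3} is a clique of size 3, and the vertices of any clique must share a bag in every tree decomposition; so some bag has ≥ 3 vertices and tw(G) ≥ 2. Combining the bounds, tw(G) = 2.

2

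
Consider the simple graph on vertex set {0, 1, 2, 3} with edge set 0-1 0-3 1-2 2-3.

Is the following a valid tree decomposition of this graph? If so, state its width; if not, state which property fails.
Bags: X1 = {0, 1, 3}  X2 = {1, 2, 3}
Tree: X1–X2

Vertex coverage: the bags together contain {0, 1, 2, 3}, the full vertex set. Edge coverage: each edge of G has both endpoints in at least one bag. Running intersection: for every vertex, the bags containing it form a connected subtree. All three properties hold, so this is a valid tree decomposition of width max|bag| − 1 = 2, and hence tw(G) ≤ 2.

Yes; width 2.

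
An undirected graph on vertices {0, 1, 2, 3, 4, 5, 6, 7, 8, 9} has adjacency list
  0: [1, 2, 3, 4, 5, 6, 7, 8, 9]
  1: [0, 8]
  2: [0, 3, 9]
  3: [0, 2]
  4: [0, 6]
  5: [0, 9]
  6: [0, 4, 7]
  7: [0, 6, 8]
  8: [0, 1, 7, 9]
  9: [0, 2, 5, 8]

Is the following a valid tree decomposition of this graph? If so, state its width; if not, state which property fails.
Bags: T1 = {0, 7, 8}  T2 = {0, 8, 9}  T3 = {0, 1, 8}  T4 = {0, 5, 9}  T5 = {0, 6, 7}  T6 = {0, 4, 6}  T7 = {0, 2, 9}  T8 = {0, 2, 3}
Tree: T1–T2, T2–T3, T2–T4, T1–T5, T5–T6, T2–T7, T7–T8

Checking the three conditions: (i) the bags cover all of {0, 1, 2, 3, 4, 5, 6, 7, 8, 9}; (ii) for each edge, some bag contains both endpoints; (iii) the bags containing any fixed vertex form a subtree. All hold, so the decomposition is valid with width 3 − 1 = 2.

Yes; width 2.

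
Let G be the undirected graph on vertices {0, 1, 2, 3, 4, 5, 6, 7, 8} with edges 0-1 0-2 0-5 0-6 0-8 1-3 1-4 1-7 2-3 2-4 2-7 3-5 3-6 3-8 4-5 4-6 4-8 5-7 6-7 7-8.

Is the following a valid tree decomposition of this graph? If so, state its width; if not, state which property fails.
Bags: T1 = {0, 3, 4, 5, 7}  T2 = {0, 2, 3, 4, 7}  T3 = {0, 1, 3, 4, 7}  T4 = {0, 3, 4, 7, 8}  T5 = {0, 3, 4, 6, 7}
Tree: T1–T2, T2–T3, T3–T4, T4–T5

Vertex coverage: the bags together contain {0, 1, 2, 3, 4, 5, 6, 7, 8}, the full vertex set. Edge coverage: each edge of G has both endpoints in at least one bag. Running intersection: for every vertex, the bags containing it form a connected subtree. All three properties hold, so this is a valid tree decomposition of width max|bag| − 1 = 4, and hence tw(G) ≤ 4.

Yes; width 4.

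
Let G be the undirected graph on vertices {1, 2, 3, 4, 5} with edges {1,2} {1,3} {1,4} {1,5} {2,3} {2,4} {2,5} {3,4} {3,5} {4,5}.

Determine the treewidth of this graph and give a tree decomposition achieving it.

Treewidth 4.
One optimal decomposition is:
Bags: B1 = {1, 2, 3, 4, 5}
Tree: (single bag)

A single bag containing all 5 vertices is trivially a valid decomposition of width 4. Conversely, {1, 2, 3, 4, 5} is a clique of size 5, and the vertices of any clique must share a bag in every tree decomposition; so some bag has ≥ 5 vertices and tw(G) ≥ 4. The upper and lower bounds meet at 4, so that is the treewidth.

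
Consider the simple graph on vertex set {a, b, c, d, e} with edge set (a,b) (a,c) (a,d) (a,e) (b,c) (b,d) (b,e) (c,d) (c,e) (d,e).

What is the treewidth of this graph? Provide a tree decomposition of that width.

With just one bag of size 5, the width is 5 − 1 = 4, so tw(G) ≤ 4. Conversely, {a, b, c, d, e} is a clique of size 5, and the vertices of any clique must share a bag in every tree decomposition; so some bag has ≥ 5 vertices and tw(G) ≥ 4. Hence tw(G) = 4 exactly.

Treewidth 4.
Bags: B1 = {a, b, c, d, e}
Tree: (single bag)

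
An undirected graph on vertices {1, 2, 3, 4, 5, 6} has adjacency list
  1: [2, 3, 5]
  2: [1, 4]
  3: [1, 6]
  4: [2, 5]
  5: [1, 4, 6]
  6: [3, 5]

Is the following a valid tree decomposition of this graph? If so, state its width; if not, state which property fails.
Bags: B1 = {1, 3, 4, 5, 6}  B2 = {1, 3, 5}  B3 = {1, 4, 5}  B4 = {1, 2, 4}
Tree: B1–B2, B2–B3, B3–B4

No — bags containing vertex 4 are not connected in the tree.

A tree decomposition must satisfy three properties: every vertex lies in some bag; for every edge, both endpoints lie together in some bag; and for every vertex, the bags containing it form a connected subtree. Here bags containing vertex 4 are not connected in the tree, so the decomposition is invalid.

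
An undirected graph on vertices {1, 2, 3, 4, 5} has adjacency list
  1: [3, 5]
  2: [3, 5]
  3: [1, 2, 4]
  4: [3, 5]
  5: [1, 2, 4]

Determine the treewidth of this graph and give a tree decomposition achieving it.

Every bag has size at most 3, so the width is 3 − 1 = 2 and tw(G) ≤ 2. Since 2–3–1–5–2 is a cycle in G, G is not acyclic. Forests are exactly the graphs of treewidth ≤ 1, so tw(G) ≥ 2. Therefore the treewidth is 2.

Treewidth 2.
Bags: B1 = {2, 3, 5}  B2 = {1, 3, 5}  B3 = {3, 4, 5}
Tree: B1–B2, B2–B3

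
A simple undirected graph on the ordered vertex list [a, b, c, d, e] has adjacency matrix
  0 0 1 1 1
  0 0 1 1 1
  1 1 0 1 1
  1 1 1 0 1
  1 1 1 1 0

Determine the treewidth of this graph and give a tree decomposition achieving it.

Treewidth 3.
One optimal decomposition is:
Bags: B1 = {b, c, d, e}  B2 = {a, c, d, e}
Tree: B1–B2

Each bag holds 4 vertices, so the decomposition has width 3, which upper-bounds the treewidth. On the other hand G contains the 4-clique {a, c, d, e}. A clique must lie in a single bag of any decomposition, so no decomposition can have width below 3. Hence tw(G) = 3 exactly.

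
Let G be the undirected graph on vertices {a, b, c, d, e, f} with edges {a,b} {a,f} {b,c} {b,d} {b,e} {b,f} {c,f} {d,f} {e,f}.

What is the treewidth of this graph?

A width-2 tree decomposition is:
Bags: B1 = {b, d, f}  B2 = {b, e, f}  B3 = {b, c, f}  B4 = {a, b, f}
Tree: B1–B2, B2–B3, B2–B4
Each bag holds 3 vertices, so the decomposition has width 2, which upper-bounds the treewidth. Conversely, {b, d, f} is a clique of size 3, and the vertices of any clique must share a bag in every tree decomposition; so some bag has ≥ 3 vertices and tw(G) ≥ 2. Combining the bounds, tw(G) = 2.

2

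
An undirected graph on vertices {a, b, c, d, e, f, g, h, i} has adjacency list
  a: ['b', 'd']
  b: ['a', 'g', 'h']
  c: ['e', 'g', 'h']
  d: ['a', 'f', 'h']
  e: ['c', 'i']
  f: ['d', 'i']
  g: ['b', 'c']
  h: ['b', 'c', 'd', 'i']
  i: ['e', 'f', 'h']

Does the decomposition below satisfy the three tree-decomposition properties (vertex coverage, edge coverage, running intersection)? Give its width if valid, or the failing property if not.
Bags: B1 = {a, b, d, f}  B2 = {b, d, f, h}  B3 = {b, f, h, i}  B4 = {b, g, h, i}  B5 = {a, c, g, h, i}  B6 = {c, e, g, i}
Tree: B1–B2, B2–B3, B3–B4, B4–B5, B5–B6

No — bags containing vertex a are not connected in the tree.

A tree decomposition must satisfy three properties: every vertex lies in some bag; for every edge, both endpoints lie together in some bag; and for every vertex, the bags containing it form a connected subtree. Here bags containing vertex a are not connected in the tree, so the decomposition is invalid.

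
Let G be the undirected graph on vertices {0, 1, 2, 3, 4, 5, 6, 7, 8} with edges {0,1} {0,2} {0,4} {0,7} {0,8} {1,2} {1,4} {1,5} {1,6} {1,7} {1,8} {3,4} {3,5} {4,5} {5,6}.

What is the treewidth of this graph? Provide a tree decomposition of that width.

Treewidth 2.
One such decomposition:
Bags: B1 = {0, 1, 8}  B2 = {0, 1, 4}  B3 = {1, 4, 5}  B4 = {3, 4, 5}  B5 = {0, 1, 7}  B6 = {0, 1, 2}  B7 = {1, 5, 6}
Tree: B1–B2, B2–B3, B3–B4, B1–B5, B5–B6, B3–B7

Each bag holds 3 vertices, so the decomposition has width 2, which upper-bounds the treewidth. Conversely, {0, 1, 8} is a clique of size 3, and the vertices of any clique must share a bag in every tree decomposition; so some bag has ≥ 3 vertices and tw(G) ≥ 2. Therefore the treewidth is 2.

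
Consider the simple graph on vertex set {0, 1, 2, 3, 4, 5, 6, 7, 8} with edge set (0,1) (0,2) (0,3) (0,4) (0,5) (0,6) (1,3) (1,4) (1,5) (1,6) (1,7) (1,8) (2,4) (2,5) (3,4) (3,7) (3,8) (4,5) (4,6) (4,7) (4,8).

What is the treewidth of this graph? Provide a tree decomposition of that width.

Treewidth 3.
One optimal decomposition is:
Bags: B1 = {0, 1, 3, 4}  B2 = {1, 3, 4, 7}  B3 = {0, 1, 4, 6}  B4 = {0, 1, 4, 5}  B5 = {0, 2, 4, 5}  B6 = {1, 3, 4, 8}
Tree: B1–B2, B1–B3, B3–B4, B4–B5, B2–B6

Each bag holds 4 vertices, so the decomposition has width 3, which upper-bounds the treewidth. On the other hand G contains the 4-clique {0, 1, 3, 4}. A clique must lie in a single bag of any decomposition, so no decomposition can have width below 3. Combining the bounds, tw(G) = 3.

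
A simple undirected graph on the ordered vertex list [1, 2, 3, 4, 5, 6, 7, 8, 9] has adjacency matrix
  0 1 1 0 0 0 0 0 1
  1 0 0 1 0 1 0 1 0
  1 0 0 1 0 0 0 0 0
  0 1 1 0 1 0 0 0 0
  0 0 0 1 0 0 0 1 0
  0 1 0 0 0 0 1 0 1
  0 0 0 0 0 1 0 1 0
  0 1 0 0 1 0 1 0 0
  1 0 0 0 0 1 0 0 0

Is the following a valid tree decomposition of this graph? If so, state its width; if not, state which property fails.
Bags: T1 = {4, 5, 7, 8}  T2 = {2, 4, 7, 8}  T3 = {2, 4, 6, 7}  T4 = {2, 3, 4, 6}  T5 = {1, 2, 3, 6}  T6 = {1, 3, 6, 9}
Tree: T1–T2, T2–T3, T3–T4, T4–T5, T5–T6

Yes; width 3.

Every vertex of G appears in some bag (union = {1, 2, 3, 4, 5, 6, 7, 8, 9}); every edge is covered by a bag; and for each vertex v the set of bags containing v is connected in the bag tree. The decomposition is therefore valid. The largest bag has 4 vertices, so the width is 3.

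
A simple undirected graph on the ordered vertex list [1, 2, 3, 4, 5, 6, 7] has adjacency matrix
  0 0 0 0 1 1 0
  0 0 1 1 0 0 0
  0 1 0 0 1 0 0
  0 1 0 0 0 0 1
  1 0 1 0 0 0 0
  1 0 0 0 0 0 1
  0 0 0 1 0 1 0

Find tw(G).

A width-2 tree decomposition is:
Bags: B1 = {2, 3, 4}  B2 = {3, 4, 5}  B3 = {1, 4, 5}  B4 = {1, 4, 6}  B5 = {4, 6, 7}
Tree: B1–B2, B2–B3, B3–B4, B4–B5
Each bag holds 3 vertices, so the decomposition has width 2, which upper-bounds the treewidth. Since 4–2–3–5–1–6–7–4 is a cycle in G, G is not acyclic. Forests are exactly the graphs of treewidth ≤ 1, so tw(G) ≥ 2. The upper and lower bounds meet at 2, so that is the treewidth.

2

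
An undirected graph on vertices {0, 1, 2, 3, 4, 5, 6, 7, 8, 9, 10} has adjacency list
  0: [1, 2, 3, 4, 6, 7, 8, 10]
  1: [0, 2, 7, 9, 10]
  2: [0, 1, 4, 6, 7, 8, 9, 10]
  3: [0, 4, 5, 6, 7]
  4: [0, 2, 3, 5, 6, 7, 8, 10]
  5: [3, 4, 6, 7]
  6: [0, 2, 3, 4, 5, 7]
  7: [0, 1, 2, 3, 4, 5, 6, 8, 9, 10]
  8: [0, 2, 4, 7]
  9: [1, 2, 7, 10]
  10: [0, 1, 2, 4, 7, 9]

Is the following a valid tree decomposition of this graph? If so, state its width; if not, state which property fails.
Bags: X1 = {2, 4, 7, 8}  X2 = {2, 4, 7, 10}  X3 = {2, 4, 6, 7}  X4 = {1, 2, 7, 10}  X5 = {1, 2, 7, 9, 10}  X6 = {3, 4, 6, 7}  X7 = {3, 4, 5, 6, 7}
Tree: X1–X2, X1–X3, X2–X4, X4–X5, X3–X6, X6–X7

No — vertex 0 appears in no bag.

A tree decomposition must satisfy three properties: every vertex lies in some bag; for every edge, both endpoints lie together in some bag; and for every vertex, the bags containing it form a connected subtree. Here vertex 0 appears in no bag, so the decomposition is invalid.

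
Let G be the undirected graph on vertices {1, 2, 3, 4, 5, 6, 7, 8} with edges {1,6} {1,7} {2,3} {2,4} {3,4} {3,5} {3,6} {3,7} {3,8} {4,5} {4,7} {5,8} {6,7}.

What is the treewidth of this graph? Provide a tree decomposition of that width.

Each bag holds 3 vertices, so the decomposition has width 2, which upper-bounds the treewidth. For the lower bound, the 3 vertices {1, 6, 7} are pairwise adjacent, and any tree decomposition puts a clique entirely inside one bag — forcing width ≥ 2. Combining the bounds, tw(G) = 2.

Treewidth 2.
One such decomposition:
Bags: B1 = {3, 4, 5}  B2 = {3, 4, 7}  B3 = {3, 5, 8}  B4 = {3, 6, 7}  B5 = {2, 3, 4}  B6 = {1, 6, 7}
Tree: B1–B2, B1–B3, B2–B4, B2–B5, B4–B6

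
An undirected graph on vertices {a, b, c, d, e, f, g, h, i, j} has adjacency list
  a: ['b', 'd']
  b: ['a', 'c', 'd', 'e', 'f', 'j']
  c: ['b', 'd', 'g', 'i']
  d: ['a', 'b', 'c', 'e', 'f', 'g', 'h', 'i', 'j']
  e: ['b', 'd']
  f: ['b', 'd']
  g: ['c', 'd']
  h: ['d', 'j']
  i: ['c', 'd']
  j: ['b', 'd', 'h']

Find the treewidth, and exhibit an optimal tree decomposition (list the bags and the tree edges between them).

Treewidth 2.
One optimal decomposition is:
Bags: B1 = {b, d, j}  B2 = {b, c, d}  B3 = {d, h, j}  B4 = {a, b, d}  B5 = {c, d, g}  B6 = {b, d, e}  B7 = {b, d, f}  B8 = {c, d, i}
Tree: B1–B2, B1–B3, B1–B4, B2–B5, B2–B6, B2–B7, B2–B8

Every bag has size at most 3, so the width is 3 − 1 = 2 and tw(G) ≤ 2. On the other hand G contains the 3-clique {c, d, g}. A clique must lie in a single bag of any decomposition, so no decomposition can have width below 2. Hence tw(G) = 2 exactly.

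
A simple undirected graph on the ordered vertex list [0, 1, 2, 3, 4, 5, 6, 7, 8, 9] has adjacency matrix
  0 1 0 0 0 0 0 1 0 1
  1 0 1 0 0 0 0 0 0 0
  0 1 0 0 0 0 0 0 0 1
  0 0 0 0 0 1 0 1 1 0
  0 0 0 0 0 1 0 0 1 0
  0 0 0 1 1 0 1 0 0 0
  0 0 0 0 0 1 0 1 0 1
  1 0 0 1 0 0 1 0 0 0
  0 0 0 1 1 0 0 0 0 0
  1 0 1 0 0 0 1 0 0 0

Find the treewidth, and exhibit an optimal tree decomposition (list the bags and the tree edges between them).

Every bag has size at most 3, so the width is 3 − 1 = 2 and tw(G) ≤ 2. For the lower bound, G contains the cycle 8–4–5–3–8, so G is not a forest; only forests have treewidth ≤ 1, hence tw(G) ≥ 2. Therefore the treewidth is 2.

Treewidth 2.
Bags: B1 = {3, 4, 8}  B2 = {3, 4, 5}  B3 = {3, 5, 7}  B4 = {5, 6, 7}  B5 = {0, 6, 7}  B6 = {0, 6, 9}  B7 = {0, 1, 9}  B8 = {1, 2, 9}
Tree: B1–B2, B2–B3, B3–B4, B4–B5, B5–B6, B6–B7, B7–B8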